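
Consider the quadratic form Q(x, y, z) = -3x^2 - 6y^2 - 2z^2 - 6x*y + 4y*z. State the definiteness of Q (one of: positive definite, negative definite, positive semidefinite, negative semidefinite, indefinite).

The symmetric matrix of Q is A = [[-3, -3, 0], [-3, -6, 2], [0, 2, -2]].
Leading principal minors: Δ_1 = -3, Δ_2 = 9, Δ_3 = -6.
The signs alternate starting with Δ_1 < 0, so by Sylvester's criterion Q is negative definite.

negative definite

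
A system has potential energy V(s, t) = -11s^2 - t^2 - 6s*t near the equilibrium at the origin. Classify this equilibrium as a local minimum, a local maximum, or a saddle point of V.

local maximum

The Hessian at the origin is H = [[-22, -6], [-6, -2]].
det H = -22·-2 − (-6)² = 8 > 0 and H[1,1] = -22 < 0, so H is negative definite.
Therefore the origin is a local maximum.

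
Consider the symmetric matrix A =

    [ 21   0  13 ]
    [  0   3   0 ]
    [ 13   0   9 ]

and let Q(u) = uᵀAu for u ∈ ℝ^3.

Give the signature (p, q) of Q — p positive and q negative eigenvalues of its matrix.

Applying the same elementary operations to the rows and columns of A produces a congruent diagonal matrix with entries 21, 3, 20/21.
So there are 3 positive pivots.

(3, 0)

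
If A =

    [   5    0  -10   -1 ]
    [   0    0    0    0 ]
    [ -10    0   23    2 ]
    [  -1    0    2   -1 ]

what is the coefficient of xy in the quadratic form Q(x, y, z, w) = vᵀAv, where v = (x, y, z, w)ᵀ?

The coefficient of xy is A[1,2] + A[2,1] = 2·0 = 0.

0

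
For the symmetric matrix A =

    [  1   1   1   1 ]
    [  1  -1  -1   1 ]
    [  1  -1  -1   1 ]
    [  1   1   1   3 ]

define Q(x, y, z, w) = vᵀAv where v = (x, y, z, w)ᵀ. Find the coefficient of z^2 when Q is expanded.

-1

The coefficient of z^2 is the diagonal entry A[3,3] = -1.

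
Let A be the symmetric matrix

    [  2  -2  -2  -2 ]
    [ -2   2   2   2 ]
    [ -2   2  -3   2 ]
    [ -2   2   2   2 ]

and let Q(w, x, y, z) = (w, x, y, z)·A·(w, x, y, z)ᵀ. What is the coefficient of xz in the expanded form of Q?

The coefficient of xz is A[2,4] + A[4,2] = 2·2 = 4.

4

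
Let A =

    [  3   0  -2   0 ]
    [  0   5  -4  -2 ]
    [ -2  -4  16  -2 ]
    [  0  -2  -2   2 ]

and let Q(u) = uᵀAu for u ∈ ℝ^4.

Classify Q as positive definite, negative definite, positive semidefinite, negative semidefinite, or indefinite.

positive definite

Applying the same elementary operations to the rows and columns of A produces a congruent diagonal matrix with entries 3, 5, 172/15, 3/43.
Counting signs: 4 positive.
Hence Q is positive definite.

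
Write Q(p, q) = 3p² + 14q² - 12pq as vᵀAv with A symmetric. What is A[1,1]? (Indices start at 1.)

The coefficient of p² in Q is 3, and that is exactly A[1,1].

3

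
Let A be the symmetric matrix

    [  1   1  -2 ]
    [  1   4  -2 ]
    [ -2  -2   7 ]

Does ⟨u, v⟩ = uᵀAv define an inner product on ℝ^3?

yes

Leading principal minors: Δ_1 = 1, Δ_2 = 3, Δ_3 = 9.
All leading principal minors are positive, so by Sylvester's criterion Q is positive definite.
⟨·,·⟩ is an inner product exactly when A is positive definite.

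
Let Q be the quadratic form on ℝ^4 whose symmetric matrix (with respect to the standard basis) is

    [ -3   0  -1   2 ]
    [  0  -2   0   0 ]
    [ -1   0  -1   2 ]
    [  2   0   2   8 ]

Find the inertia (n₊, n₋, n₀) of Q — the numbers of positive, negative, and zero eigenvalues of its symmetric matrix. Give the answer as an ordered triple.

(1, 3, 0)

An LDLᵀ factorisation of A has diagonal entries -3, -2, -2/3, 12.
Counting signs: 1 positive, 3 negative.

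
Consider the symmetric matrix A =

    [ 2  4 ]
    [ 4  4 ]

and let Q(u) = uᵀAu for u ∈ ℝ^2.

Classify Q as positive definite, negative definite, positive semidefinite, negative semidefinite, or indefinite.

For the 2×2 matrix [[2, 4], [4, 4]]: det = 2·4 − (4)² = -8, trace = 6.
det < 0 so the eigenvalues have opposite signs; the form is indefinite.

indefinite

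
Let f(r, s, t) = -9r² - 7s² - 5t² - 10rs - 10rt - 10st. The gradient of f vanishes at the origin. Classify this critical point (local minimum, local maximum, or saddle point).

local maximum

The Hessian at the origin is H = [[-18, -10, -10], [-10, -14, -10], [-10, -10, -10]].
An LDLᵀ factorisation of H has diagonal entries -18, -76/9, -40/19.
That gives 3 negative pivots.
H is negative definite, so the origin is a strict local maximum.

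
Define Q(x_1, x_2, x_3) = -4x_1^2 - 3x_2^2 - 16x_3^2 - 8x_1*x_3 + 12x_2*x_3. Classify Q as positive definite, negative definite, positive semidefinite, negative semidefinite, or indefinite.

The associated matrix is A = [[-4, 0, -4], [0, -3, 6], [-4, 6, -16]].
Symmetric row and column elimination reduces A to a congruent diagonal form with pivots -4, -3, 0.
Counting signs: 2 negative, 1 zero.
Hence Q is negative semidefinite.

negative semidefinite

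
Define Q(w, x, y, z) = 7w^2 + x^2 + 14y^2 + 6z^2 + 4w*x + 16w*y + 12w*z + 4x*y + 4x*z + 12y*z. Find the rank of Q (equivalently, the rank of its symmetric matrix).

The associated matrix is A = [[7, 2, 8, 6], [2, 1, 2, 2], [8, 2, 14, 6], [6, 2, 6, 6]].
Congruent diagonalization of A (simultaneous row and column reduction) yields pivots 7, 3/7, 14/3, 4/7.
Counting signs: 4 positive.
The rank is the number of nonzero pivots: 4.

4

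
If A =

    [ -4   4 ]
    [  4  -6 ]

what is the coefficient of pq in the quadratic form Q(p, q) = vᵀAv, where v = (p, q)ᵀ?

The coefficient of pq is A[1,2] + A[2,1] = 2·4 = 8.

8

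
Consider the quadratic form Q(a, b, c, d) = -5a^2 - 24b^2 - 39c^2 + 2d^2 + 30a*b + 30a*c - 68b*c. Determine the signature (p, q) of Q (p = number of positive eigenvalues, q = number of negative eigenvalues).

(3, 1)

The symmetric matrix is A = [[-5, 15, 15, 0], [15, -24, -34, 0], [15, -34, -39, 0], [0, 0, 0, 2]].
Congruent diagonalization of A (simultaneous row and column reduction) yields pivots -5, 21, 5/21, 2.
So there are 3 positive, 1 negative pivots.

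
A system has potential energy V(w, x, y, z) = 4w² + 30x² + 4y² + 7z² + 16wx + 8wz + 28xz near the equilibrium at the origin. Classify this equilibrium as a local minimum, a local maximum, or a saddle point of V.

local minimum

The Hessian at the origin is H = [[8, 16, 0, 8], [16, 60, 0, 28], [0, 0, 8, 0], [8, 28, 0, 14]].
Applying the same elementary operations to the rows and columns of H produces a congruent diagonal matrix with entries 8, 28, 8, 6/7.
Counting signs: 4 positive.
H is positive definite, so the origin is a strict local minimum.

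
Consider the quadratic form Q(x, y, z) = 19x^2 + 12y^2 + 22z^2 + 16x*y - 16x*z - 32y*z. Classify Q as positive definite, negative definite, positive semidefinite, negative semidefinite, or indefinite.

positive definite

The symmetric matrix of Q is A = [[19, 8, -8], [8, 12, -16], [-8, -16, 22]].
Leading principal minors: Δ_1 = 19, Δ_2 = 164, Δ_3 = 24.
All leading principal minors are positive, so by Sylvester's criterion Q is positive definite.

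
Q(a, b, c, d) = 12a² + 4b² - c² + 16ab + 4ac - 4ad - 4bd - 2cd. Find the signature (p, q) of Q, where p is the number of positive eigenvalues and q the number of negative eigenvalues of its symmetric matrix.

The associated matrix is A = [[12, 8, 2, -2], [8, 4, 0, -2], [2, 0, -1, -1], [-2, -2, -1, 0]].
Symmetric row and column elimination reduces A to a congruent diagonal form with pivots 12, -4/3, 0, 0.
So there are 1 positive, 1 negative, 2 zero pivots.

(1, 1)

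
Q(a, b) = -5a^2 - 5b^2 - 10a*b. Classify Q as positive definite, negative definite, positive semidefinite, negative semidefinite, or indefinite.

negative semidefinite

The symmetric matrix is A = [[-5, -5], [-5, -5]].
Row-reducing A symmetrically gives the diagonal entries -5, 0.
That gives 1 negative, 1 zero pivots.
Hence Q is negative semidefinite.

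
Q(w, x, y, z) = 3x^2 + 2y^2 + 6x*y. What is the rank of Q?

2

Write A = [[0, 0, 0, 0], [0, 3, 3, 0], [0, 3, 2, 0], [0, 0, 0, 0]].
Applying the same elementary operations to the rows and columns of A produces a congruent diagonal matrix with entries 0, 3, -1, 0.
Counting signs: 1 positive, 1 negative, 2 zero.
The rank is the number of nonzero pivots: 2.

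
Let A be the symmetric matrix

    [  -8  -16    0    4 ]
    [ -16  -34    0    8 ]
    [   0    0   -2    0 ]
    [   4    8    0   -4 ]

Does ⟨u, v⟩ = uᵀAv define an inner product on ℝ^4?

no

Symmetric row and column elimination reduces A to a congruent diagonal form with pivots -8, -2, -2, -2.
So there are 4 negative pivots.
Hence Q is negative definite.
⟨·,·⟩ is an inner product exactly when A is positive definite.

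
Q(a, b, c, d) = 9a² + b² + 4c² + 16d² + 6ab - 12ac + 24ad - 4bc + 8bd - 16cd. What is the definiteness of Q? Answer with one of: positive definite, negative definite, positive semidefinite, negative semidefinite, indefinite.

The associated matrix is A = [[9, 3, -6, 12], [3, 1, -2, 4], [-6, -2, 4, -8], [12, 4, -8, 16]].
Row-reducing A symmetrically gives the diagonal entries 9, 0, 0, 0.
So there are 1 positive, 3 zero pivots.
Hence Q is positive semidefinite.

positive semidefinite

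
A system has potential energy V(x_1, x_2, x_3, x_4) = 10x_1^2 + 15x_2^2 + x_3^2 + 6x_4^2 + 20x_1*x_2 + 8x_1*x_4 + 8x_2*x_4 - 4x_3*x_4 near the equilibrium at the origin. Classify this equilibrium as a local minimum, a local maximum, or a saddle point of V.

local minimum

The Hessian at the origin is H = [[20, 20, 0, 8], [20, 30, 0, 8], [0, 0, 2, -4], [8, 8, -4, 12]].
An LDLᵀ factorisation of H has diagonal entries 20, 10, 2, 4/5.
That gives 4 positive pivots.
H is positive definite, so the origin is a strict local minimum.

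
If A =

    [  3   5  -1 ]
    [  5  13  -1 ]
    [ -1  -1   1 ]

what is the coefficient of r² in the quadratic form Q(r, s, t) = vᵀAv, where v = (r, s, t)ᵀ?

3

The coefficient of r² is the diagonal entry A[1,1] = 3.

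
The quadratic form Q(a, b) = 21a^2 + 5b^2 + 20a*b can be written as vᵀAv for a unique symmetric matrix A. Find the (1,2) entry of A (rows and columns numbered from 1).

10

The coefficient of a·b in Q is 20. For a symmetric A this equals A[1,2] + A[2,1] = 2·A[1,2].
So A[1,2] = 20/2 = 10.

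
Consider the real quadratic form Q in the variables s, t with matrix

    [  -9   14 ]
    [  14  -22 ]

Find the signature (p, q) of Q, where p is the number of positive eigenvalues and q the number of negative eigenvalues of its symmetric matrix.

(0, 2)

Congruent diagonalization of A (simultaneous row and column reduction) yields pivots -9, -2/9.
So there are 2 negative pivots.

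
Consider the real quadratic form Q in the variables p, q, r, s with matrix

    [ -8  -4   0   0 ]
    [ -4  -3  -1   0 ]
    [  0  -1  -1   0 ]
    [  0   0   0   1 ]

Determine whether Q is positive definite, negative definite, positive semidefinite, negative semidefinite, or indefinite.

indefinite

Symmetric row and column elimination reduces A to a congruent diagonal form with pivots -8, -1, 0, 1.
Counting signs: 1 positive, 2 negative, 1 zero.
Hence Q is indefinite.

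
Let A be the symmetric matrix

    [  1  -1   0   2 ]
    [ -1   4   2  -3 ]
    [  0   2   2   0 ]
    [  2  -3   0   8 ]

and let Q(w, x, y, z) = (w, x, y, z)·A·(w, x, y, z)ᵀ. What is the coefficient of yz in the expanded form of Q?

The coefficient of yz is A[3,4] + A[4,3] = 2·0 = 0.

0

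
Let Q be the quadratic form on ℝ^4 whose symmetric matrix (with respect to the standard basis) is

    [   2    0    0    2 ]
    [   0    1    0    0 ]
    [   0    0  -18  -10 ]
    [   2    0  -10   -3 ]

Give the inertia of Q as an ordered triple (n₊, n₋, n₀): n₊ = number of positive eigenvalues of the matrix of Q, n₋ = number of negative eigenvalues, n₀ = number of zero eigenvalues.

An LDLᵀ factorisation of A has diagonal entries 2, 1, -18, 5/9.
So there are 3 positive, 1 negative pivots.

(3, 1, 0)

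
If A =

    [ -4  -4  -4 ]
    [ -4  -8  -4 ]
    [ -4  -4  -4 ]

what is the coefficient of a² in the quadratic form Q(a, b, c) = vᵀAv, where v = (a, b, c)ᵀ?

-4

The coefficient of a² is the diagonal entry A[1,1] = -4.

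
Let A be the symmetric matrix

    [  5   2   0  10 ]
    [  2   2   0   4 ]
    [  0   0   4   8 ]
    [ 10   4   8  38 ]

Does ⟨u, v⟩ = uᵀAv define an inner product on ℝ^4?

yes

Leading principal minors: Δ_1 = 5, Δ_2 = 6, Δ_3 = 24, Δ_4 = 48.
All leading principal minors are positive, so by Sylvester's criterion Q is positive definite.
⟨·,·⟩ is an inner product exactly when A is positive definite.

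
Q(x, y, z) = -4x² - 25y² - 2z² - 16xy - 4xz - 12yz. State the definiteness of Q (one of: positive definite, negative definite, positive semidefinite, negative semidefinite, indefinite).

The symmetric matrix of Q is A = [[-4, -8, -2], [-8, -25, -6], [-2, -6, -2]].
Leading principal minors: Δ_1 = -4, Δ_2 = 36, Δ_3 = -20.
The signs alternate starting with Δ_1 < 0, so by Sylvester's criterion Q is negative definite.

negative definite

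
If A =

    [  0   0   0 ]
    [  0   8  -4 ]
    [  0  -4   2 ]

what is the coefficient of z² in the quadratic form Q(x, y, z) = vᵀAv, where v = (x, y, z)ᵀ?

2

The coefficient of z² is the diagonal entry A[3,3] = 2.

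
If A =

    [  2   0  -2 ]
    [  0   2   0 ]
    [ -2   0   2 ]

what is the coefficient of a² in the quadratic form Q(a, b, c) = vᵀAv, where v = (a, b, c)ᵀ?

The coefficient of a² is the diagonal entry A[1,1] = 2.

2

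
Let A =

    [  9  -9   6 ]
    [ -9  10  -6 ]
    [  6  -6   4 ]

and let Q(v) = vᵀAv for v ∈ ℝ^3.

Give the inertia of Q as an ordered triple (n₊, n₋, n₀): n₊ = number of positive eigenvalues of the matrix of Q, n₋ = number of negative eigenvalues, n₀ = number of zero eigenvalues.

Symmetric row and column elimination reduces A to a congruent diagonal form with pivots 9, 1, 0.
Counting signs: 2 positive, 1 zero.

(2, 0, 1)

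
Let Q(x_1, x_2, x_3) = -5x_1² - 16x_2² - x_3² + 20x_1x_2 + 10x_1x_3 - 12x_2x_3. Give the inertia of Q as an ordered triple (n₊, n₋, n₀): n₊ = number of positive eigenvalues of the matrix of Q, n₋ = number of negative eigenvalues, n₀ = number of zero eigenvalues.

Write A = [[-5, 10, 5], [10, -16, -6], [5, -6, -1]].
Applying the same elementary operations to the rows and columns of A produces a congruent diagonal matrix with entries -5, 4, 0.
So there are 1 positive, 1 negative, 1 zero pivots.

(1, 1, 1)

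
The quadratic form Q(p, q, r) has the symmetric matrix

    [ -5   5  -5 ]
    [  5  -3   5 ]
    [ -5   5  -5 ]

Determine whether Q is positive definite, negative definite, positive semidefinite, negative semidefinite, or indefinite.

indefinite

Applying the same elementary operations to the rows and columns of A produces a congruent diagonal matrix with entries -5, 2, 0.
That gives 1 positive, 1 negative, 1 zero pivots.
Hence Q is indefinite.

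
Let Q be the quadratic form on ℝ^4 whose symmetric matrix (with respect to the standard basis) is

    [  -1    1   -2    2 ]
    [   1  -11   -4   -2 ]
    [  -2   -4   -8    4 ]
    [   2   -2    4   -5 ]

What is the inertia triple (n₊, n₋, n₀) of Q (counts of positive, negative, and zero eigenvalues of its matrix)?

Congruent diagonalization of A (simultaneous row and column reduction) yields pivots -1, -10, -2/5, -1.
So there are 4 negative pivots.

(0, 4, 0)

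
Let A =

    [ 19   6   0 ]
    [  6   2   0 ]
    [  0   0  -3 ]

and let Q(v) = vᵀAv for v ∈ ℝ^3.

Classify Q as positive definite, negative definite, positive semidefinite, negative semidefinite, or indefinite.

indefinite

An LDLᵀ factorisation of A has diagonal entries 19, 2/19, -3.
That gives 2 positive, 1 negative pivots.
Hence Q is indefinite.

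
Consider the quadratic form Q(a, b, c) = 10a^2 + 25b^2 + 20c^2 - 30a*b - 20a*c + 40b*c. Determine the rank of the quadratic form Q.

Write A = [[10, -15, -10], [-15, 25, 20], [-10, 20, 20]].
Applying the same elementary operations to the rows and columns of A produces a congruent diagonal matrix with entries 10, 5/2, 0.
Counting signs: 2 positive, 1 zero.
The rank is the number of nonzero pivots: 2.

2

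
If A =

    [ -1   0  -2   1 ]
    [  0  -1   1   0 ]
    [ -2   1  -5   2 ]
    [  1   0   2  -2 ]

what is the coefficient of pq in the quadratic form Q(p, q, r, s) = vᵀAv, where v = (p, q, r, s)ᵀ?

0

The coefficient of pq is A[1,2] + A[2,1] = 2·0 = 0.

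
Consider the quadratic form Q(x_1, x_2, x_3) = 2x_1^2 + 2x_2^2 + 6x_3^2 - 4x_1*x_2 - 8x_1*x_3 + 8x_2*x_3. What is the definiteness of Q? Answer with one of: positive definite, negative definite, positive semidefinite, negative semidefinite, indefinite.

The associated matrix is A = [[2, -2, -4], [-2, 2, 4], [-4, 4, 6]].
Applying the same elementary operations to the rows and columns of A produces a congruent diagonal matrix with entries 2, 0, -2.
So there are 1 positive, 1 negative, 1 zero pivots.
Hence Q is indefinite.

indefinite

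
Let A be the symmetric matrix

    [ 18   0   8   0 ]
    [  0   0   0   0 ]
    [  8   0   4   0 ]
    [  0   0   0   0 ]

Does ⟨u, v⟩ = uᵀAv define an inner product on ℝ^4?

no

Symmetric row and column elimination reduces A to a congruent diagonal form with pivots 18, 0, 4/9, 0.
Counting signs: 2 positive, 2 zero.
Hence Q is positive semidefinite.
⟨·,·⟩ is an inner product exactly when A is positive definite.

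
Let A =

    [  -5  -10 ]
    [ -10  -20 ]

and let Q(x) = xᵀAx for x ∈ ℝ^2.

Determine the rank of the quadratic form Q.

1

Congruent diagonalization of A (simultaneous row and column reduction) yields pivots -5, 0.
So there are 1 negative, 1 zero pivots.
The rank is the number of nonzero pivots: 1.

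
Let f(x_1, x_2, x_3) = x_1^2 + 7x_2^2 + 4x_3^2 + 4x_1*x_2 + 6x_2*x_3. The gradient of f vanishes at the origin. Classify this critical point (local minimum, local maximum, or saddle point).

The Hessian at the origin is H = [[2, 4, 0], [4, 14, 6], [0, 6, 8]].
Symmetric row and column elimination reduces H to a congruent diagonal form with pivots 2, 6, 2.
Counting signs: 3 positive.
H is positive definite, so the origin is a strict local minimum.

local minimum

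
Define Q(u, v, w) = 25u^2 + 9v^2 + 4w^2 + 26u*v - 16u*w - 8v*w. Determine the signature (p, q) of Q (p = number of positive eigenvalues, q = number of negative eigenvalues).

The symmetric matrix is A = [[25, 13, -8], [13, 9, -4], [-8, -4, 4]].
Applying the same elementary operations to the rows and columns of A produces a congruent diagonal matrix with entries 25, 56/25, 10/7.
Counting signs: 3 positive.

(3, 0)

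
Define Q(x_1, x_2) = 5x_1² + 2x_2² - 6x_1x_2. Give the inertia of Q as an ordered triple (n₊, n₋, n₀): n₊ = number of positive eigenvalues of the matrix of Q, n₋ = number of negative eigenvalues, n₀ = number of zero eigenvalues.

The symmetric matrix is A = [[5, -3], [-3, 2]].
Congruent diagonalization of A (simultaneous row and column reduction) yields pivots 5, 1/5.
So there are 2 positive pivots.

(2, 0, 0)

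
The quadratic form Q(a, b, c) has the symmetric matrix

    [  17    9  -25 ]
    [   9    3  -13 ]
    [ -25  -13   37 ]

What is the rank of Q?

3

Symmetric row and column elimination reduces A to a congruent diagonal form with pivots 17, -30/17, 4/15.
That gives 2 positive, 1 negative pivots.
The rank is the number of nonzero pivots: 3.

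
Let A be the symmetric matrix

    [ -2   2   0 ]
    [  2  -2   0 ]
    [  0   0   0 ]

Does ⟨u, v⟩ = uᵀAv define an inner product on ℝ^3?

Applying the same elementary operations to the rows and columns of A produces a congruent diagonal matrix with entries -2, 0, 0.
So there are 1 negative, 2 zero pivots.
Hence Q is negative semidefinite.
⟨·,·⟩ is an inner product exactly when A is positive definite.

no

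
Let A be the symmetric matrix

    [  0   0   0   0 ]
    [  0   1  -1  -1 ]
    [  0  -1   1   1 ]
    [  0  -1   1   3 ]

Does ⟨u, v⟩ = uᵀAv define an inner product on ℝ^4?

Applying the same elementary operations to the rows and columns of A produces a congruent diagonal matrix with entries 0, 1, 0, 2.
That gives 2 positive, 2 zero pivots.
Hence Q is positive semidefinite.
⟨·,·⟩ is an inner product exactly when A is positive definite.

no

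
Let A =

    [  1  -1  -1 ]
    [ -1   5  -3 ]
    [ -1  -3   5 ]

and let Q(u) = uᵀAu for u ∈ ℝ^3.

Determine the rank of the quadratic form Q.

Congruent diagonalization of A (simultaneous row and column reduction) yields pivots 1, 4, 0.
Counting signs: 2 positive, 1 zero.
The rank is the number of nonzero pivots: 2.

2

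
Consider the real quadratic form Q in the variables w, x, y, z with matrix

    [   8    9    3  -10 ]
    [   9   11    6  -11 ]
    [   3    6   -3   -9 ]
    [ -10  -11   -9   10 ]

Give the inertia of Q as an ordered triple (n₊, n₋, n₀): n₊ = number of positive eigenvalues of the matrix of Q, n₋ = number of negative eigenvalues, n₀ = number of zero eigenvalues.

Applying the same elementary operations to the rows and columns of A produces a congruent diagonal matrix with entries 8, 7/8, -12, 3/7.
So there are 3 positive, 1 negative pivots.

(3, 1, 0)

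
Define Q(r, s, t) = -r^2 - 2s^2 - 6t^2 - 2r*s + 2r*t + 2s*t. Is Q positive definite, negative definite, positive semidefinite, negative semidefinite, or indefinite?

negative definite

The symmetric matrix of Q is A = [[-1, -1, 1], [-1, -2, 1], [1, 1, -6]].
Leading principal minors: Δ_1 = -1, Δ_2 = 1, Δ_3 = -5.
The signs alternate starting with Δ_1 < 0, so by Sylvester's criterion Q is negative definite.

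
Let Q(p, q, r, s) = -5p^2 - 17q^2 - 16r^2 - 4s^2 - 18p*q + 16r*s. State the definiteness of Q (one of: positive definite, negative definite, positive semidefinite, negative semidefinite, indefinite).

negative semidefinite

Write A = [[-5, -9, 0, 0], [-9, -17, 0, 0], [0, 0, -16, 8], [0, 0, 8, -4]].
Applying the same elementary operations to the rows and columns of A produces a congruent diagonal matrix with entries -5, -4/5, -16, 0.
Counting signs: 3 negative, 1 zero.
Hence Q is negative semidefinite.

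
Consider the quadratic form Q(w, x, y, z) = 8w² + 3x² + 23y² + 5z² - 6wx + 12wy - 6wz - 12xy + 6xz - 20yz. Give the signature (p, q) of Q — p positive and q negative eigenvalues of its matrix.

(4, 0)

The symmetric matrix is A = [[8, -3, 6, -3], [-3, 3, -6, 3], [6, -6, 23, -10], [-3, 3, -10, 5]].
Row-reducing A symmetrically gives the diagonal entries 8, 15/8, 11, 6/11.
So there are 4 positive pivots.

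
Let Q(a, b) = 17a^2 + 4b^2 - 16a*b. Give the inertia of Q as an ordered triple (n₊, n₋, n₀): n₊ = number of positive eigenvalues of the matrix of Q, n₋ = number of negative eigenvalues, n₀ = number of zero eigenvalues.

(2, 0, 0)

The symmetric matrix is A = [[17, -8], [-8, 4]].
Applying the same elementary operations to the rows and columns of A produces a congruent diagonal matrix with entries 17, 4/17.
Counting signs: 2 positive.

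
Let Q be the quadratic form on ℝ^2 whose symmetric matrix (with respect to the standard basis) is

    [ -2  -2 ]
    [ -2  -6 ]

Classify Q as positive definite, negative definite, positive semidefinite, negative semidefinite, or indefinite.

negative definite

Leading principal minors: Δ_1 = -2, Δ_2 = 8.
The signs alternate starting with Δ_1 < 0, so by Sylvester's criterion Q is negative definite.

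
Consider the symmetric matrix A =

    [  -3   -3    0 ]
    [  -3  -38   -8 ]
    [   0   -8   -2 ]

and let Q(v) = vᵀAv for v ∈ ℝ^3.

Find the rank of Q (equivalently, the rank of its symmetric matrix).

3

Row-reducing A symmetrically gives the diagonal entries -3, -35, -6/35.
Counting signs: 3 negative.
The rank is the number of nonzero pivots: 3.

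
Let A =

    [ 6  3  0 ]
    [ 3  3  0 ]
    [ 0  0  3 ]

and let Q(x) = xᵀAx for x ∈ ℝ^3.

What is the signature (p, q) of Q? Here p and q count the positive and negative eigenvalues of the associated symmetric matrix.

(3, 0)

Congruent diagonalization of A (simultaneous row and column reduction) yields pivots 6, 3/2, 3.
So there are 3 positive pivots.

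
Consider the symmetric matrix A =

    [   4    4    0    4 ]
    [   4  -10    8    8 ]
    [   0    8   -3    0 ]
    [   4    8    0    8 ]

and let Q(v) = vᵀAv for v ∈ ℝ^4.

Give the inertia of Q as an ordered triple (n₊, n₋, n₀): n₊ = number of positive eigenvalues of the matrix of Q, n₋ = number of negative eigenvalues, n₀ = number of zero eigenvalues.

(3, 1, 0)

Applying the same elementary operations to the rows and columns of A produces a congruent diagonal matrix with entries 4, -14, 11/7, 20/11.
So there are 3 positive, 1 negative pivots.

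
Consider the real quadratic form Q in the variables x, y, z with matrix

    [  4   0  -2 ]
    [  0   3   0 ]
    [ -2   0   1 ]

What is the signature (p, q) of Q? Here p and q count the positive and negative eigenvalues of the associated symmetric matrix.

(2, 0)

Symmetric row and column elimination reduces A to a congruent diagonal form with pivots 4, 3, 0.
Counting signs: 2 positive, 1 zero.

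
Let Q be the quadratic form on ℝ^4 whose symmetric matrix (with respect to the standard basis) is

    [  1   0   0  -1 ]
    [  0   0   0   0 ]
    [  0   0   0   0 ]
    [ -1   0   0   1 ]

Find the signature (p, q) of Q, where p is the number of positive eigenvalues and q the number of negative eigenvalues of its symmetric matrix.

Symmetric row and column elimination reduces A to a congruent diagonal form with pivots 1, 0, 0, 0.
That gives 1 positive, 3 zero pivots.

(1, 0)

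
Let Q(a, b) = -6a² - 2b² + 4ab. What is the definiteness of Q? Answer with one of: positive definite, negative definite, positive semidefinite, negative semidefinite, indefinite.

The symmetric matrix of Q is [[-6, 2], [2, -2]].
For the 2×2 matrix [[-6, 2], [2, -2]]: det = -6·-2 − (2)² = 8, trace = -8.
det > 0 so both eigenvalues share the sign of the trace; trace = -8 < 0 ⇒ both negative.

negative definite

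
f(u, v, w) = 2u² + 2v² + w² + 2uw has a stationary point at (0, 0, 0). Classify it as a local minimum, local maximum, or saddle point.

local minimum

The Hessian at the origin is H = [[4, 0, 2], [0, 4, 0], [2, 0, 2]].
An LDLᵀ factorisation of H has diagonal entries 4, 4, 1.
Counting signs: 3 positive.
H is positive definite, so the origin is a strict local minimum.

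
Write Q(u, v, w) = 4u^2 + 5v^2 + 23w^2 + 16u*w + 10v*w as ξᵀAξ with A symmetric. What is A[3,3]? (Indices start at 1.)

The coefficient of w^2 in Q is 23, and that is exactly A[3,3].

23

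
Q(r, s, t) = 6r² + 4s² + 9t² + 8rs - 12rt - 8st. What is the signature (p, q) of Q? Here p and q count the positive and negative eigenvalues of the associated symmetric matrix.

(3, 0)

Write A = [[6, 4, -6], [4, 4, -4], [-6, -4, 9]].
An LDLᵀ factorisation of A has diagonal entries 6, 4/3, 3.
So there are 3 positive pivots.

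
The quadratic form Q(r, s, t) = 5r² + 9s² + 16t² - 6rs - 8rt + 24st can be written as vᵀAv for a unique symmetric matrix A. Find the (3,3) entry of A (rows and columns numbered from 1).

16

The coefficient of t² in Q is 16, and that is exactly A[3,3].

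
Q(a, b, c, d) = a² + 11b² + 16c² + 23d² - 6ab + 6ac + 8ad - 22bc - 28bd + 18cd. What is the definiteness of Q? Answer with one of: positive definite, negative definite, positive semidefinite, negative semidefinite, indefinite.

The symmetric matrix is A = [[1, -3, 3, 4], [-3, 11, -11, -14], [3, -11, 16, 9], [4, -14, 9, 23]].
Symmetric row and column elimination reduces A to a congruent diagonal form with pivots 1, 2, 5, 0.
So there are 3 positive, 1 zero pivots.
Hence Q is positive semidefinite.

positive semidefinite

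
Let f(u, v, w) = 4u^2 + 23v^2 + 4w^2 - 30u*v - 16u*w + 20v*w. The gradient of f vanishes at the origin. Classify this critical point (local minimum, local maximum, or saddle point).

saddle point

The Hessian at the origin is H = [[8, -30, -16], [-30, 46, 20], [-16, 20, 8]].
An LDLᵀ factorisation of H has diagonal entries 8, -133/2, 8/133.
So there are 2 positive, 1 negative pivots.
H is indefinite, so the origin is a saddle point.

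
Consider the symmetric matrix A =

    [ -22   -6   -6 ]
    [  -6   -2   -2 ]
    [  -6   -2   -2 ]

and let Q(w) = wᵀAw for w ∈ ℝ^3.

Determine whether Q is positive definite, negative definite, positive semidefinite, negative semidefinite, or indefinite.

Applying the same elementary operations to the rows and columns of A produces a congruent diagonal matrix with entries -22, -4/11, 0.
Counting signs: 2 negative, 1 zero.
Hence Q is negative semidefinite.

negative semidefinite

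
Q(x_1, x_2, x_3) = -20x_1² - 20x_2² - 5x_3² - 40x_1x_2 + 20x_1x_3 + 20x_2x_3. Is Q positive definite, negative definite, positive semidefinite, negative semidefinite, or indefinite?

The associated matrix is A = [[-20, -20, 10], [-20, -20, 10], [10, 10, -5]].
Congruent diagonalization of A (simultaneous row and column reduction) yields pivots -20, 0, 0.
So there are 1 negative, 2 zero pivots.
Hence Q is negative semidefinite.

negative semidefinite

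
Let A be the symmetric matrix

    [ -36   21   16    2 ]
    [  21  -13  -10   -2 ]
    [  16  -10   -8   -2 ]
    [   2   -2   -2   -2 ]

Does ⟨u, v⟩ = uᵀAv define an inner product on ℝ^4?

Leading principal minors: Δ_1 = -36, Δ_2 = 27, Δ_3 = -8, Δ_4 = 4.
The signs alternate starting with Δ_1 < 0, so by Sylvester's criterion Q is negative definite.
⟨·,·⟩ is an inner product exactly when A is positive definite.

no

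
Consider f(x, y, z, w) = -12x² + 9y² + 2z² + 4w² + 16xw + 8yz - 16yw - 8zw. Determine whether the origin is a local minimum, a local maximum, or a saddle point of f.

The Hessian at the origin is H = [[-24, 0, 0, 16], [0, 18, 8, -16], [0, 8, 4, -8], [16, -16, -8, 8]].
Congruent diagonalization of H (simultaneous row and column reduction) yields pivots -24, 18, 4/9, 8/3.
Counting signs: 3 positive, 1 negative.
H is indefinite, so the origin is a saddle point.

saddle point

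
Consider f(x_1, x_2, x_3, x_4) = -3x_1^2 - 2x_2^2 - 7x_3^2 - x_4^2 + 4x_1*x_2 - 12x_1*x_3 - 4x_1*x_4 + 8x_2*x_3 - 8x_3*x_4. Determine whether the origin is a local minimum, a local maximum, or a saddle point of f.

The Hessian at the origin is H = [[-6, 4, -12, -4], [4, -4, 8, 0], [-12, 8, -14, -8], [-4, 0, -8, -2]].
An LDLᵀ factorisation of H has diagonal entries -6, -4/3, 10, 6.
So there are 2 positive, 2 negative pivots.
H is indefinite, so the origin is a saddle point.

saddle point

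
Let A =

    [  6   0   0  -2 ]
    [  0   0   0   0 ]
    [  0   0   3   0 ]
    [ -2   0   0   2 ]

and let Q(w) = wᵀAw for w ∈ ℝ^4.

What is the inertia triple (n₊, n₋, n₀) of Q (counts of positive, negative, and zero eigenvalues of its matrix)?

(3, 0, 1)

Applying the same elementary operations to the rows and columns of A produces a congruent diagonal matrix with entries 6, 0, 3, 4/3.
That gives 3 positive, 1 zero pivots.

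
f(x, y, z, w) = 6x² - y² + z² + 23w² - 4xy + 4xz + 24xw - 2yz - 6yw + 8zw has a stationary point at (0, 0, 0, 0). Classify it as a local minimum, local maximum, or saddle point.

The Hessian at the origin is H = [[12, -4, 4, 24], [-4, -2, -2, -6], [4, -2, 2, 8], [24, -6, 8, 46]].
Symmetric row and column elimination reduces H to a congruent diagonal form with pivots 12, -10/3, 4/5, -1.
So there are 2 positive, 2 negative pivots.
H is indefinite, so the origin is a saddle point.

saddle point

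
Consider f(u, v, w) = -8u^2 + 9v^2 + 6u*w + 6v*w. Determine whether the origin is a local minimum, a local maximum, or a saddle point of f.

saddle point

The Hessian at the origin is H = [[-16, 0, 6], [0, 18, 6], [6, 6, 0]].
Row-reducing H symmetrically gives the diagonal entries -16, 18, 1/4.
So there are 2 positive, 1 negative pivots.
H is indefinite, so the origin is a saddle point.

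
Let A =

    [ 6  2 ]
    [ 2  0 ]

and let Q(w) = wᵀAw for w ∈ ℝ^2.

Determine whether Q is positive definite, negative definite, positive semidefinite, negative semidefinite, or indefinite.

For the 2×2 matrix [[6, 2], [2, 0]]: det = 6·0 − (2)² = -4, trace = 6.
det < 0 so the eigenvalues have opposite signs; the form is indefinite.

indefinite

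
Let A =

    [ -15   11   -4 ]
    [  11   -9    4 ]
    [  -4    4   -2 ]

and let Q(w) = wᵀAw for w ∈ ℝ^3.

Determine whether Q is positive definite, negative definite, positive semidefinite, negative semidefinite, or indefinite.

Applying the same elementary operations to the rows and columns of A produces a congruent diagonal matrix with entries -15, -14/15, 2/7.
So there are 1 positive, 2 negative pivots.
Hence Q is indefinite.

indefinite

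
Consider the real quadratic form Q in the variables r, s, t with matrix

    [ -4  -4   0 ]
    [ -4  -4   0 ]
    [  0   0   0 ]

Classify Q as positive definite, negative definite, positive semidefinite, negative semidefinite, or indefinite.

Applying the same elementary operations to the rows and columns of A produces a congruent diagonal matrix with entries -4, 0, 0.
That gives 1 negative, 2 zero pivots.
Hence Q is negative semidefinite.

negative semidefinite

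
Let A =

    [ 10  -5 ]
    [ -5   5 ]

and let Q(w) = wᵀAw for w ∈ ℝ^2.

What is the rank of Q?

2

An LDLᵀ factorisation of A has diagonal entries 10, 5/2.
That gives 2 positive pivots.
The rank is the number of nonzero pivots: 2.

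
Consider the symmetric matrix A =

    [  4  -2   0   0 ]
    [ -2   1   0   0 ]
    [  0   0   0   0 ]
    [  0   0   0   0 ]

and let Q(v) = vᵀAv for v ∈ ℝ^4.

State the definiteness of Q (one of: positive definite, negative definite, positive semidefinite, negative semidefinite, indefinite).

positive semidefinite

Applying the same elementary operations to the rows and columns of A produces a congruent diagonal matrix with entries 4, 0, 0, 0.
Counting signs: 1 positive, 3 zero.
Hence Q is positive semidefinite.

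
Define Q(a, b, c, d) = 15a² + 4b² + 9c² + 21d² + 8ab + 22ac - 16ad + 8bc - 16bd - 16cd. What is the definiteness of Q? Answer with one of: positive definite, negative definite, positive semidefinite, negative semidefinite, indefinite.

The symmetric matrix of Q is A = [[15, 4, 11, -8], [4, 4, 4, -8], [11, 4, 9, -8], [-8, -8, -8, 21]].
Leading principal minors: Δ_1 = 15, Δ_2 = 44, Δ_3 = 24, Δ_4 = 120.
All leading principal minors are positive, so by Sylvester's criterion Q is positive definite.

positive definite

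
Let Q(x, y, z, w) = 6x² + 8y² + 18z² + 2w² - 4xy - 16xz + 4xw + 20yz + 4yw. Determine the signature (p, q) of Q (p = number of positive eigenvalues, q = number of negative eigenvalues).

The associated matrix is A = [[6, -2, -8, 2], [-2, 8, 10, 2], [-8, 10, 18, 0], [2, 2, 0, 2]].
Congruent diagonalization of A (simultaneous row and column reduction) yields pivots 6, 22/3, 0, 4/11.
Counting signs: 3 positive, 1 zero.

(3, 0)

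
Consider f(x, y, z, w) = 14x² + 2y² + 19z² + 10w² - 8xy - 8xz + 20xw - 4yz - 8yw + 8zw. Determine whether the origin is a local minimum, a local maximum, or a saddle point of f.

local minimum

The Hessian at the origin is H = [[28, -8, -8, 20], [-8, 4, -4, -8], [-8, -4, 38, 8], [20, -8, 8, 20]].
Congruent diagonalization of H (simultaneous row and column reduction) yields pivots 28, 12/7, 38/3, 8/19.
That gives 4 positive pivots.
H is positive definite, so the origin is a strict local minimum.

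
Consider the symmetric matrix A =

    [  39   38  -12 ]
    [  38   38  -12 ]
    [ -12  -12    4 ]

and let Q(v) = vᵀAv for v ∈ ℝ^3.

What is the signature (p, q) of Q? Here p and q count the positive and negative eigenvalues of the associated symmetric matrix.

Congruent diagonalization of A (simultaneous row and column reduction) yields pivots 39, 38/39, 4/19.
That gives 3 positive pivots.

(3, 0)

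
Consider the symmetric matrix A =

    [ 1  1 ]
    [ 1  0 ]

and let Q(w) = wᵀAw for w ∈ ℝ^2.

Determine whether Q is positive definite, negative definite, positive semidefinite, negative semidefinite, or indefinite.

indefinite

Row-reducing A symmetrically gives the diagonal entries 1, -1.
So there are 1 positive, 1 negative pivots.
Hence Q is indefinite.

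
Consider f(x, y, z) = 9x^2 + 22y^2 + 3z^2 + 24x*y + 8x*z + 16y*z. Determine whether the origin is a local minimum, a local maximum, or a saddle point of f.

local minimum

The Hessian at the origin is H = [[18, 24, 8], [24, 44, 16], [8, 16, 6]].
Symmetric row and column elimination reduces H to a congruent diagonal form with pivots 18, 12, 2/27.
Counting signs: 3 positive.
H is positive definite, so the origin is a strict local minimum.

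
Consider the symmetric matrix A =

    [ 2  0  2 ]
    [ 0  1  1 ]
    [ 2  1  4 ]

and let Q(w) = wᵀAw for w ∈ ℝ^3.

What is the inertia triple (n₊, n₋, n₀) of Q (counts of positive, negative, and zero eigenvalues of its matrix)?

An LDLᵀ factorisation of A has diagonal entries 2, 1, 1.
Counting signs: 3 positive.

(3, 0, 0)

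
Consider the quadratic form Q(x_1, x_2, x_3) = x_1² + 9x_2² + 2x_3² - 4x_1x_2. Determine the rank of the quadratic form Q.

3

Write A = [[1, -2, 0], [-2, 9, 0], [0, 0, 2]].
An LDLᵀ factorisation of A has diagonal entries 1, 5, 2.
That gives 3 positive pivots.
The rank is the number of nonzero pivots: 3.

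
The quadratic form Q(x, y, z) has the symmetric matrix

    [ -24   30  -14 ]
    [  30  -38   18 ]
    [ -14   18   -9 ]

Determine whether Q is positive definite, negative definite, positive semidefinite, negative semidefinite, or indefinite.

Leading principal minors: Δ_1 = -24, Δ_2 = 12, Δ_3 = -4.
The signs alternate starting with Δ_1 < 0, so by Sylvester's criterion Q is negative definite.

negative definite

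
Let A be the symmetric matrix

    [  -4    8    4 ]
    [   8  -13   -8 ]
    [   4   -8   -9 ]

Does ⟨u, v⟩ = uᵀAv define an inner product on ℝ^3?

no

Congruent diagonalization of A (simultaneous row and column reduction) yields pivots -4, 3, -5.
So there are 1 positive, 2 negative pivots.
Hence Q is indefinite.
⟨·,·⟩ is an inner product exactly when A is positive definite.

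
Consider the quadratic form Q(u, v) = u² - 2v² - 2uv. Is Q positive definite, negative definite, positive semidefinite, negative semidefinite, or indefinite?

indefinite

The symmetric matrix is A = [[1, -1], [-1, -2]].
Symmetric row and column elimination reduces A to a congruent diagonal form with pivots 1, -3.
That gives 1 positive, 1 negative pivots.
Hence Q is indefinite.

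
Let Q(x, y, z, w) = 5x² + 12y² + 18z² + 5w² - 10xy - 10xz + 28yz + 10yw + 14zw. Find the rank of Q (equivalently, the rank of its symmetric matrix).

4

The symmetric matrix is A = [[5, -5, -5, 0], [-5, 12, 14, 5], [-5, 14, 18, 7], [0, 5, 7, 5]].
Symmetric row and column elimination reduces A to a congruent diagonal form with pivots 5, 7, 10/7, 6/5.
That gives 4 positive pivots.
The rank is the number of nonzero pivots: 4.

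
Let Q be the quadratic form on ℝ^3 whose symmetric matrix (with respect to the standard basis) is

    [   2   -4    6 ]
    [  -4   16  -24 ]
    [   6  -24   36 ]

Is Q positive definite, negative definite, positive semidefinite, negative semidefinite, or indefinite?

positive semidefinite

Row-reducing A symmetrically gives the diagonal entries 2, 8, 0.
That gives 2 positive, 1 zero pivots.
Hence Q is positive semidefinite.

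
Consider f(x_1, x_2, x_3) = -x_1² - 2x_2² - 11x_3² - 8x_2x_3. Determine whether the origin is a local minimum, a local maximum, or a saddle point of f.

local maximum

The Hessian at the origin is H = [[-2, 0, 0], [0, -4, -8], [0, -8, -22]].
Applying the same elementary operations to the rows and columns of H produces a congruent diagonal matrix with entries -2, -4, -6.
That gives 3 negative pivots.
H is negative definite, so the origin is a strict local maximum.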